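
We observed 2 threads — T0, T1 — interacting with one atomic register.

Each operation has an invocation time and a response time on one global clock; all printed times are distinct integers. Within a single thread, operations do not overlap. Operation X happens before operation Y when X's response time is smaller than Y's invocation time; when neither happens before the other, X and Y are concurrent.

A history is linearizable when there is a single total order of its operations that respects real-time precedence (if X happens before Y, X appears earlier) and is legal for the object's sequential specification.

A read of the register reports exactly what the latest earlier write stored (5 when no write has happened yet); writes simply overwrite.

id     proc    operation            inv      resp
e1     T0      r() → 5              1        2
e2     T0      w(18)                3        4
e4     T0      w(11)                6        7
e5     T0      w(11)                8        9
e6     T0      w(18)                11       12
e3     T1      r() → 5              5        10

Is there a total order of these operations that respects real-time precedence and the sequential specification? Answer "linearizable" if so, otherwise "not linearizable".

not linearizable

events 1..9 are fine; event 10 — the response of e3 at time 10 — makes the prefix non-linearizable
all 3 real-time-respecting orders fail — 5 completed atomic register operations, no legal replay
one such order, e1, e2, e3, e4, e5, breaks at step 3 where e3 r() → 5 is illegal
one such order, e1, e2, e4, e3, e5, breaks at step 4 where e3 r() → 5 is illegal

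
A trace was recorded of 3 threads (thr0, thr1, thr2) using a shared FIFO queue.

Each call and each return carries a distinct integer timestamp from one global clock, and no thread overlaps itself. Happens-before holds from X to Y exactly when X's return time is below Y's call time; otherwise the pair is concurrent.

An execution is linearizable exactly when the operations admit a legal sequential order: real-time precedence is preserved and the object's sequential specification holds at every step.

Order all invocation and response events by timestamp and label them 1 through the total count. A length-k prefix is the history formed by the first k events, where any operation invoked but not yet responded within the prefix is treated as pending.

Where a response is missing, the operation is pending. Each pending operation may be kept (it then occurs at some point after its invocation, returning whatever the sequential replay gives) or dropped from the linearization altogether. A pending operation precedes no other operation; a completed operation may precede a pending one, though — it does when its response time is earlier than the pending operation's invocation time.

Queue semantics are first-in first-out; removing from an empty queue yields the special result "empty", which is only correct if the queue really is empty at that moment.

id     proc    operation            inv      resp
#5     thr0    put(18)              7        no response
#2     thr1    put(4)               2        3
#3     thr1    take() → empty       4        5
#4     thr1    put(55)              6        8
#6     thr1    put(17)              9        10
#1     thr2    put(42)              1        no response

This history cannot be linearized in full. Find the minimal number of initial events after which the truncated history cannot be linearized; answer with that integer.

a valid linearization of events 1..4 exists, for instance #1, #2:
after step 1 (#1 put(42) (pending, included)): queue <42>
after step 2 (#2 put(4)): queue <42,4>
at event 5 (#3's time-5 response) nothing linearizes any more
include/drop combinations of the 1 pending operation (#1) were all tried; none helps
one such order, #2, #3 (pending dropped), breaks at step 2 where #3 take() → empty is illegal

5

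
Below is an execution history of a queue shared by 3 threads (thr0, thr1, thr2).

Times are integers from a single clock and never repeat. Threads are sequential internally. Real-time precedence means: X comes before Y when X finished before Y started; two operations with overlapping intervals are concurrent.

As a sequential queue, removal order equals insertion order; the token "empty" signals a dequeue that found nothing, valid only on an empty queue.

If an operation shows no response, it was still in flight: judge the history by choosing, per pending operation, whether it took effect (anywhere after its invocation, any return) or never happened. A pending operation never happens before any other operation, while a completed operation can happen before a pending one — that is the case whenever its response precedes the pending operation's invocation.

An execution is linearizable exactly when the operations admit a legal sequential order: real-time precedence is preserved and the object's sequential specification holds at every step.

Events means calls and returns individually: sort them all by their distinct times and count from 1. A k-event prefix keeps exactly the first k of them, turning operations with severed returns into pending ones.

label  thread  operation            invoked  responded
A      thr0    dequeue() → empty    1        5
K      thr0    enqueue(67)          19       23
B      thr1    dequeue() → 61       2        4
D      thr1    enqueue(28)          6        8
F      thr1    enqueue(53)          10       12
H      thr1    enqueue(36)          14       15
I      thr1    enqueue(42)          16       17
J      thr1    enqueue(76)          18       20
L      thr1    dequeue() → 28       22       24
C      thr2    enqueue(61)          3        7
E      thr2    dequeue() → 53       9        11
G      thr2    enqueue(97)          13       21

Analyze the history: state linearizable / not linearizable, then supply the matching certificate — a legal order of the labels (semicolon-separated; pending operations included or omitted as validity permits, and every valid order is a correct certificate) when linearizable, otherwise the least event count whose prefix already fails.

not linearizable — minimal violating prefix: 11 events

the violation lands at event 11, E's response at time 11: events 1..10 linearize, events 1..11 do not
real-time-consistent orders of the 5 completed operations: 8 — all fail the queue replay
every completion of the 1 pending operation (F) was checked; none linearizes
for example A, B, C, D, E (pending dropped) fails at step 2: B dequeue() → 61 is not legal there
for example A, B, D, C, E (pending dropped) fails at step 2: B dequeue() → 61 is not legal there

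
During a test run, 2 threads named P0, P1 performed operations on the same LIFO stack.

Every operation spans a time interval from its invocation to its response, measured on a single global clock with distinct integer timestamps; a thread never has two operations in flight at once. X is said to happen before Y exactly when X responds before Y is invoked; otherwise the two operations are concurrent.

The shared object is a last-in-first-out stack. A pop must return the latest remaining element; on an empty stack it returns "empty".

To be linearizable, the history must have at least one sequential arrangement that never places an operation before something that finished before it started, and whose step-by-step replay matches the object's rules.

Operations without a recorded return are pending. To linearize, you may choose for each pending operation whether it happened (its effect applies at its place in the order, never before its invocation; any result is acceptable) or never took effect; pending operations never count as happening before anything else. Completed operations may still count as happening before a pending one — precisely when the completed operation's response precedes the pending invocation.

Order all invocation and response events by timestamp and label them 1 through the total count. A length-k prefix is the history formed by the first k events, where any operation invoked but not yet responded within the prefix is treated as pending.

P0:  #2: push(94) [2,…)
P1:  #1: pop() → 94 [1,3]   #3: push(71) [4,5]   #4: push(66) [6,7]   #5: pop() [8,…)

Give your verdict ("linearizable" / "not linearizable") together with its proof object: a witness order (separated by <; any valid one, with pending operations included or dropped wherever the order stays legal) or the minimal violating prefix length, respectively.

after step 1 (#2 push(94) (pending, included)): stack <94>
after step 2 (#1 pop() → 94): stack <>
after step 3 (#3 push(71)): stack <71>
after step 4 (#4 push(66)): stack <71,66>

linearizable — witness: #2 < #1 < #3 < #4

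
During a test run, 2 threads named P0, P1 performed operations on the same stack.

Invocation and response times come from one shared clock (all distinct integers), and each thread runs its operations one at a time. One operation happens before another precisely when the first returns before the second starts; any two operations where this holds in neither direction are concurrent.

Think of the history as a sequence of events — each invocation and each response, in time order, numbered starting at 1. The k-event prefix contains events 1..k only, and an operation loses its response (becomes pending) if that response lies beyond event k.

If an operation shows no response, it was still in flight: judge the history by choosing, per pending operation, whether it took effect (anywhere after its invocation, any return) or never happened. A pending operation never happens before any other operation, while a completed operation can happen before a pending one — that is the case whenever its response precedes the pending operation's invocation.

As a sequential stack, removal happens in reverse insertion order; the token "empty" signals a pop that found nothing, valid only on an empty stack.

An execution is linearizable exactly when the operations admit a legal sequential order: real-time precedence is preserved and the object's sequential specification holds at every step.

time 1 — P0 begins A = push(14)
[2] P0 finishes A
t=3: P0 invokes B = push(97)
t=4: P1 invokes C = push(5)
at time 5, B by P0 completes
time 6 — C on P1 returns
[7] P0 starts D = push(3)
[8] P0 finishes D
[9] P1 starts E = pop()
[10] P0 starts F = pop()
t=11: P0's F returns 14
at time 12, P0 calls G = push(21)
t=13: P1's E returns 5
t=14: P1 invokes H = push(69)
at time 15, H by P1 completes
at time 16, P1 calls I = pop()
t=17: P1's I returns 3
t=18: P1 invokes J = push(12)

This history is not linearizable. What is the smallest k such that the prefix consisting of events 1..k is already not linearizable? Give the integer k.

11

events 1..10 are linearizable, e.g. via A, B, C, D:
1. A push(14), leaving stack <14>
2. B push(97), leaving stack <14,97>
3. C push(5), leaving stack <14,97,5>
4. D push(3), leaving stack <14,97,5,3>
once event 11 joins (F's response, time 11), exhaustive search finds no witness
completion choices over the 1 pending operation (E) were checked; none helps
for example A, B, C, D, F (pending dropped) fails at step 5: F pop() → 14 is not legal there
for example A, C, B, D, F (pending dropped) fails at step 5: F pop() → 14 is not legal there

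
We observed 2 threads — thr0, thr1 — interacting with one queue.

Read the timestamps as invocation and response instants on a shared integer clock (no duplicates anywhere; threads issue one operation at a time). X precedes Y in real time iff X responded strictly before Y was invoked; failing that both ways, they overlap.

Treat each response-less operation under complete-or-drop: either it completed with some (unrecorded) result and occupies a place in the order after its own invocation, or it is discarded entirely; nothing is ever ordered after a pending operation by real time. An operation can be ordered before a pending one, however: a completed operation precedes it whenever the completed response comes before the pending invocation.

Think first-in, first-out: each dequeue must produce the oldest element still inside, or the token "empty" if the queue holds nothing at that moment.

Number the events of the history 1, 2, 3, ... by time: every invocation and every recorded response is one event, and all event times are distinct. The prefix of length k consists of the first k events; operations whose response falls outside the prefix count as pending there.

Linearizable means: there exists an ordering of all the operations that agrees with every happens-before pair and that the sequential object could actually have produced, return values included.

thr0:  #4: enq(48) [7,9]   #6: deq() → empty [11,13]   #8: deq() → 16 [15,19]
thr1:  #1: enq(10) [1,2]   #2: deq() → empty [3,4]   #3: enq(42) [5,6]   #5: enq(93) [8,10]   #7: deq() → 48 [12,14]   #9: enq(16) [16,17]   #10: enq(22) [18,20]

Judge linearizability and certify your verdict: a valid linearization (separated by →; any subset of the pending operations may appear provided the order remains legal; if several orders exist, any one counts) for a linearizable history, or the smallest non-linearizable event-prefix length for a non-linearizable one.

not linearizable — minimal violating prefix: 4 events

events 1..3 are fine; event 4 — the response of #2 at time 4 — makes the prefix non-linearizable
a single order respects real time; the 2 completed queue operations fail replay along it
one such order, #1, #2, breaks at step 2 where #2 deq() → empty is illegal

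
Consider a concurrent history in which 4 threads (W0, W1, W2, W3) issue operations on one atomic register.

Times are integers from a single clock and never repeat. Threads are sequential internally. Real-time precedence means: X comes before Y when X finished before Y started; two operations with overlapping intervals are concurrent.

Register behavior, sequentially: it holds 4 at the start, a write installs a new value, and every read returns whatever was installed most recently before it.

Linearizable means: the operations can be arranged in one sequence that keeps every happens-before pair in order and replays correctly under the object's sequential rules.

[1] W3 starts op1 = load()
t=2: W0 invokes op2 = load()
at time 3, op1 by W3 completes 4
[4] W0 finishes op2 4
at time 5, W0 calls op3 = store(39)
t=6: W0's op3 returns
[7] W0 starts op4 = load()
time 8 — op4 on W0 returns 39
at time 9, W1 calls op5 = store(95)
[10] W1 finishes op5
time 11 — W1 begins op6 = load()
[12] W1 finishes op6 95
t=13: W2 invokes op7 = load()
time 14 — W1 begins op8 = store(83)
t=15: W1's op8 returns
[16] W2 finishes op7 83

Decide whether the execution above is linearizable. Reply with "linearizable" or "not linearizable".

linearizable

one valid linearization: op1, op2, op3, op4, op5, op6, op8, op7
step 1: op1 load() → 4 — value 4
step 2: op2 load() → 4 — value 4
step 3: op3 store(39) — value 39
step 4: op4 load() → 39 — value 39
step 5: op5 store(95) — value 95
step 6: op6 load() → 95 — value 95
step 7: op8 store(83) — value 83
step 8: op7 load() → 83 — value 83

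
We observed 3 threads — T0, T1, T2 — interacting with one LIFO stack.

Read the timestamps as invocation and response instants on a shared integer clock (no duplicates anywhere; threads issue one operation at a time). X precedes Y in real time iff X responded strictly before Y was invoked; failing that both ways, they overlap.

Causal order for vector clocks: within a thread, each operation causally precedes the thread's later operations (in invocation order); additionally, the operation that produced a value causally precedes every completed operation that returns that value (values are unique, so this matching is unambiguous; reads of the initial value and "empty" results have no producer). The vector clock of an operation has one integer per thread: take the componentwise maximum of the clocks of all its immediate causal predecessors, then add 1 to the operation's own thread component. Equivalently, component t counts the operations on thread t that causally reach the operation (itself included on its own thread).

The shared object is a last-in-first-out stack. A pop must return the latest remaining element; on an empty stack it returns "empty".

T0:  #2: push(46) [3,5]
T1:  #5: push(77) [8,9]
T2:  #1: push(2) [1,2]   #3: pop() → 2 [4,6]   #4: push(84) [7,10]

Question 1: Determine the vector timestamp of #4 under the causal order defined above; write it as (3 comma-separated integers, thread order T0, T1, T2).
(0, 0, 3)

#1, invoked 1, has no incoming edges; only T2's bump applies → (0, 0, 1)
#5, invoked 8, has no incoming edges; only T1's bump applies → (0, 1, 0)
#2, invoked 3, has no incoming edges; only T0's bump applies → (1, 0, 0)
invoked at 4, #3 merges VC(#1)=(0, 0, 1) and bumps T2's slot → (0, 0, 2)
invoked at 7, #4 merges VC(#3)=(0, 0, 2) and bumps T2's slot → (0, 0, 3)
target: VC(#4) = (0, 0, 3)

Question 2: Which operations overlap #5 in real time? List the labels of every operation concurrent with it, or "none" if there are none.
#4

overlap test against #5 [8,9]: concurrent iff the interval meets 8..9
#1 [1,2]: before
#2 [3,5]: before
#3 [4,6]: before
#4 [7,10]: concurrent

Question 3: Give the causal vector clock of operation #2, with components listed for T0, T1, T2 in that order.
(1, 0, 0)

#1 (invocation 1): nothing precedes it; T2's component alone gives (0, 0, 1)
#5 (invocation 8): nothing precedes it; T1's component alone gives (0, 1, 0)
#2 (invocation 3): nothing precedes it; T0's component alone gives (1, 0, 0)
merge at #3 (invoked 4): VC(#1)=(0, 0, 1), own-thread bump on T2 → (0, 0, 2)
merge at #4 (invoked 7): VC(#3)=(0, 0, 2), own-thread bump on T2 → (0, 0, 3)
target: VC(#2) = (1, 0, 0)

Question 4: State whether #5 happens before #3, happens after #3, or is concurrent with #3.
after

#5 spans [8,9], #3 spans [4,6]
resp(#3)=6 < inv(#5)=8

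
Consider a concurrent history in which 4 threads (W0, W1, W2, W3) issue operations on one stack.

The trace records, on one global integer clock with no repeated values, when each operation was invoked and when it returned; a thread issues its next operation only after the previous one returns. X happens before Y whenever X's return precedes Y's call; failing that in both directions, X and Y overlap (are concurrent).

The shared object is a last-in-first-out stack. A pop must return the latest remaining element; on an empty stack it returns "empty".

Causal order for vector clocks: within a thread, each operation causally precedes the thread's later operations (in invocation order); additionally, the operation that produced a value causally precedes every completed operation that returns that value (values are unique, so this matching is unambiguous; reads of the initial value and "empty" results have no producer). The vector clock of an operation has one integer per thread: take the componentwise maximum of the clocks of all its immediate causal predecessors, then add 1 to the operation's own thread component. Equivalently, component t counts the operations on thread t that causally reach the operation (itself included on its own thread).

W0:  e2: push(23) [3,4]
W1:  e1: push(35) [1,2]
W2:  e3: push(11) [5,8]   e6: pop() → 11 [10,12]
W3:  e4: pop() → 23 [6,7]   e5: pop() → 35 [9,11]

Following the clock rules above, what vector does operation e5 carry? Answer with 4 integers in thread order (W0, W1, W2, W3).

(1, 1, 0, 2)

invoked at 5, e3 has no predecessors; its own W2 bump gives (0, 0, 1, 0)
invoked at 1, e1 has no predecessors; its own W1 bump gives (0, 1, 0, 0)
invoked at 3, e2 has no predecessors; its own W0 bump gives (1, 0, 0, 0)
e6, invoked 10, takes VC(e3)=(0, 0, 1, 0) under max, adds 1 for W2 → (0, 0, 2, 0)
e4, invoked 6, takes VC(e2)=(1, 0, 0, 0) under max, adds 1 for W3 → (1, 0, 0, 1)
e5, invoked 9, takes VC(e1)=(0, 1, 0, 0), VC(e4)=(1, 0, 0, 1) under max, adds 1 for W3 → (1, 1, 0, 2)
target: VC(e5) = (1, 1, 0, 2)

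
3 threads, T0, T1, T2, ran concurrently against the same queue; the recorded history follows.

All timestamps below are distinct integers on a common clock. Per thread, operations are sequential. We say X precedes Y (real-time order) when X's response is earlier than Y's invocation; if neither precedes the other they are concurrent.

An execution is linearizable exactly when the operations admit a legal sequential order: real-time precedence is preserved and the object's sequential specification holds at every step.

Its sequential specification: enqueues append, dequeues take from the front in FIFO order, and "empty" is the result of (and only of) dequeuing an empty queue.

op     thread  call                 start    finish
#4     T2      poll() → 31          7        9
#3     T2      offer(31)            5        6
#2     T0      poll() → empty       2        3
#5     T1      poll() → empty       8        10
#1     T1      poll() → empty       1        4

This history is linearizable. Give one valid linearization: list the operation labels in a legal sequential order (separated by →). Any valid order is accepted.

step 1: #1 poll() → empty — queue <>
step 2: #2 poll() → empty — queue <>
step 3: #3 offer(31) — queue <31>
step 4: #4 poll() → 31 — queue <>
step 5: #5 poll() → empty — queue <>

#1 → #2 → #3 → #4 → #5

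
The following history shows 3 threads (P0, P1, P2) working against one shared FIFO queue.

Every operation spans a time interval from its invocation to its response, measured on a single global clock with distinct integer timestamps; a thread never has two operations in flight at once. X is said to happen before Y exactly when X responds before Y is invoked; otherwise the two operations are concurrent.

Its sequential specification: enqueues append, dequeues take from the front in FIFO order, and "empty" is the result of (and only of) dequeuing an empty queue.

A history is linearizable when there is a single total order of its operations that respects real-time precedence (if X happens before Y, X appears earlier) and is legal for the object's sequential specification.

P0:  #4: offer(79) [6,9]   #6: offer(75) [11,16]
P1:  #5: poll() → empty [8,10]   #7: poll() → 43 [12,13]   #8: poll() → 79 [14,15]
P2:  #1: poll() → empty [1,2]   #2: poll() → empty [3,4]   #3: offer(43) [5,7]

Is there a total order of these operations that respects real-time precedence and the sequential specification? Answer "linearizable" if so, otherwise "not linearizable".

the violation lands at event 10, #5's response at time 10: events 1..9 linearize, events 1..10 do not
all 3 real-time-respecting orders fail — 5 completed FIFO queue operations, no legal replay
for example #1, #2, #3, #4, #5 fails at step 5: #5 poll() → empty is not legal there
for example #1, #2, #3, #5, #4 fails at step 4: #5 poll() → empty is not legal there

not linearizable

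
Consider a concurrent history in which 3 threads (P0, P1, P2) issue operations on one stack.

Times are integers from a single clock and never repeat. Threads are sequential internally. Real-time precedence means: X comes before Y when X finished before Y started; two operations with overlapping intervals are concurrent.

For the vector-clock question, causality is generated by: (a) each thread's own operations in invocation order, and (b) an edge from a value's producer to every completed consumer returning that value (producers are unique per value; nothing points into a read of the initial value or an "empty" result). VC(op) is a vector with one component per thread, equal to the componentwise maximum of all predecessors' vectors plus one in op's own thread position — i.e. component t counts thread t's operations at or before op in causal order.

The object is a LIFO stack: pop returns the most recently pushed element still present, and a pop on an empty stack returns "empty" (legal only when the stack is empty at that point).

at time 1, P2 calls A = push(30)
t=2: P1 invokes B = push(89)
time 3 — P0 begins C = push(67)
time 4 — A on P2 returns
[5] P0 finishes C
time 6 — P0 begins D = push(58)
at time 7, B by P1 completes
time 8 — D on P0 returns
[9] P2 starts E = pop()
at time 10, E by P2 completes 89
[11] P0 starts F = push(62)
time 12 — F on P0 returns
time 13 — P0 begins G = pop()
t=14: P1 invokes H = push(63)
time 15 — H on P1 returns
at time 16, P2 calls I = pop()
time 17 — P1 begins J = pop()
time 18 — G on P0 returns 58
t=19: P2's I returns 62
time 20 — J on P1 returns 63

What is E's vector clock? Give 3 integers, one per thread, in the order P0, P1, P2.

VC(A, invoked at 1): no causal predecessors; +1 on P2 → (0, 0, 1)
VC(B, invoked at 2): no causal predecessors; +1 on P1 → (0, 1, 0)
VC(C, invoked at 3): no causal predecessors; +1 on P0 → (1, 0, 0)
merge at H (invoked 14): VC(B)=(0, 1, 0), own-thread bump on P1 → (0, 2, 0)
merge at D (invoked 6): VC(C)=(1, 0, 0), own-thread bump on P0 → (2, 0, 0)
merge at E (invoked 9): VC(A)=(0, 0, 1), VC(B)=(0, 1, 0), own-thread bump on P2 → (0, 1, 2)
merge at J (invoked 17): VC(H)=(0, 2, 0), own-thread bump on P1 → (0, 3, 0)
merge at F (invoked 11): VC(D)=(2, 0, 0), own-thread bump on P0 → (3, 0, 0)
merge at G (invoked 13): VC(D)=(2, 0, 0), VC(F)=(3, 0, 0), own-thread bump on P0 → (4, 0, 0)
merge at I (invoked 16): VC(E)=(0, 1, 2), VC(F)=(3, 0, 0), own-thread bump on P2 → (3, 1, 3)
target: VC(E) = (0, 1, 2)

(0, 1, 2)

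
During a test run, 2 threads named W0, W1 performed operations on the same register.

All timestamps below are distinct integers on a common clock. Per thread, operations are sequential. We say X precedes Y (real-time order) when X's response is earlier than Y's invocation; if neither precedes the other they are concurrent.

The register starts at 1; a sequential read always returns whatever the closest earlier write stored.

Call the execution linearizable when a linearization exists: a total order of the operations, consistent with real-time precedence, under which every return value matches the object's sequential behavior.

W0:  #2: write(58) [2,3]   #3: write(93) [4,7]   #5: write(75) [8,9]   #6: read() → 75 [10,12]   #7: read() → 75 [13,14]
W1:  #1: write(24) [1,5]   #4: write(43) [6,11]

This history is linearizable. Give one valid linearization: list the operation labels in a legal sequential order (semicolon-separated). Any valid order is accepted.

step 1: #1 write(24) — value 24
step 2: #2 write(58) — value 58
step 3: #3 write(93) — value 93
step 4: #4 write(43) — value 43
step 5: #5 write(75) — value 75
step 6: #6 read() → 75 — value 75
step 7: #7 read() → 75 — value 75

#1; #2; #3; #4; #5; #6; #7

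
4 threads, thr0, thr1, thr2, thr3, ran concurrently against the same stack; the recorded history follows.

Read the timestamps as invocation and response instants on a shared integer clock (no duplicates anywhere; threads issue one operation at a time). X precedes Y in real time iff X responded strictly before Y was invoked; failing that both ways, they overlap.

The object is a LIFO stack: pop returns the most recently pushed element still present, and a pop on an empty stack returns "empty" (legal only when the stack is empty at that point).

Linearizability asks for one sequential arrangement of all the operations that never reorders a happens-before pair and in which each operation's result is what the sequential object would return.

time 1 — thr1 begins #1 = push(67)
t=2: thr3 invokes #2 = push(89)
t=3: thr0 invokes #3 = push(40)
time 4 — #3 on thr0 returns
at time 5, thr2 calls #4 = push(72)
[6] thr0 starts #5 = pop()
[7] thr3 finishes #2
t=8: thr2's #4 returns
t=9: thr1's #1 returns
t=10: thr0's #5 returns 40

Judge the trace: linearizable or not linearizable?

one valid linearization: #1, #2, #3, #5, #4
after step 1 (#1 push(67)): stack <67>
after step 2 (#2 push(89)): stack <67,89>
after step 3 (#3 push(40)): stack <67,89,40>
after step 4 (#5 pop() → 40): stack <67,89>
after step 5 (#4 push(72)): stack <67,89,72>

linearizable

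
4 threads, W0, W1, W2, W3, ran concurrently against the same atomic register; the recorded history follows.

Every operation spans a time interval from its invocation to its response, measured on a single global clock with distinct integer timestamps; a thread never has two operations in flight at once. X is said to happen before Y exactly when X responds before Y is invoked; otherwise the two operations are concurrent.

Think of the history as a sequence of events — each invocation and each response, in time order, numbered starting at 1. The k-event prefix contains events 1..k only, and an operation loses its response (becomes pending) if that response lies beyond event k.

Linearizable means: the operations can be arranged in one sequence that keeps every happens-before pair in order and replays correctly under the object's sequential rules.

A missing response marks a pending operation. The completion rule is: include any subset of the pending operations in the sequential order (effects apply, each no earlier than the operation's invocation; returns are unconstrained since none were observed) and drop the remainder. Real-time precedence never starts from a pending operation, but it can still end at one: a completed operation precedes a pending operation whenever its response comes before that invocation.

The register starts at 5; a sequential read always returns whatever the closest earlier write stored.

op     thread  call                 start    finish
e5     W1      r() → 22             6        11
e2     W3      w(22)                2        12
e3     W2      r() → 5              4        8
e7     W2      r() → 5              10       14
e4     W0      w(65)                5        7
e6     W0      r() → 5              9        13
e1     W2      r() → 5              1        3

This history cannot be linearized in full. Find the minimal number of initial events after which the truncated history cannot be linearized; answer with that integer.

a valid linearization of events 1..12 exists, for instance e1, e3, e2, e5, e4:
step 1: e1 r() → 5 — value 5
step 2: e3 r() → 5 — value 5
step 3: e2 w(22) — value 22
step 4: e5 r() → 22 — value 22
step 5: e4 w(65) — value 65
adding event 13 (e6 responds at 13) leaves no legal real-time order
every completion of the 1 pending operation (e7) was checked; none linearizes
e.g. e1, e2, e3, e4, e5, e6 (pending dropped): illegal at step 3, since e3 r() → 5 cannot apply there
e.g. e1, e2, e3, e4, e6, e5 (pending dropped): illegal at step 3, since e3 r() → 5 cannot apply there

13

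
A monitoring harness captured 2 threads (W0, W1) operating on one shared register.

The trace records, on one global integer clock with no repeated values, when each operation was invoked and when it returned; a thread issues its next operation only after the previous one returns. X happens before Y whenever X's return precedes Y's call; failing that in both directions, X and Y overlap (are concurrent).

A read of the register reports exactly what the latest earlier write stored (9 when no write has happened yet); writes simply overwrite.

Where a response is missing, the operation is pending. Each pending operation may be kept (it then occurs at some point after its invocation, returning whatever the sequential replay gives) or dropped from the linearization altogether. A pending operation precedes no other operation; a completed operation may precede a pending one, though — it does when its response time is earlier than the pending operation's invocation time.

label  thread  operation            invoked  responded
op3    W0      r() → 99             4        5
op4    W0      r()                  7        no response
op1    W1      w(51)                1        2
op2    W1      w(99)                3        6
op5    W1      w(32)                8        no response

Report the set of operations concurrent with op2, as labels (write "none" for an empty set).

concurrent with op2 ([3,6]): every op whose interval crosses 3..6
op1 [1,2]: before
op3 [4,5]: concurrent
op4 [7,…): after
op5 [8,…): after

op3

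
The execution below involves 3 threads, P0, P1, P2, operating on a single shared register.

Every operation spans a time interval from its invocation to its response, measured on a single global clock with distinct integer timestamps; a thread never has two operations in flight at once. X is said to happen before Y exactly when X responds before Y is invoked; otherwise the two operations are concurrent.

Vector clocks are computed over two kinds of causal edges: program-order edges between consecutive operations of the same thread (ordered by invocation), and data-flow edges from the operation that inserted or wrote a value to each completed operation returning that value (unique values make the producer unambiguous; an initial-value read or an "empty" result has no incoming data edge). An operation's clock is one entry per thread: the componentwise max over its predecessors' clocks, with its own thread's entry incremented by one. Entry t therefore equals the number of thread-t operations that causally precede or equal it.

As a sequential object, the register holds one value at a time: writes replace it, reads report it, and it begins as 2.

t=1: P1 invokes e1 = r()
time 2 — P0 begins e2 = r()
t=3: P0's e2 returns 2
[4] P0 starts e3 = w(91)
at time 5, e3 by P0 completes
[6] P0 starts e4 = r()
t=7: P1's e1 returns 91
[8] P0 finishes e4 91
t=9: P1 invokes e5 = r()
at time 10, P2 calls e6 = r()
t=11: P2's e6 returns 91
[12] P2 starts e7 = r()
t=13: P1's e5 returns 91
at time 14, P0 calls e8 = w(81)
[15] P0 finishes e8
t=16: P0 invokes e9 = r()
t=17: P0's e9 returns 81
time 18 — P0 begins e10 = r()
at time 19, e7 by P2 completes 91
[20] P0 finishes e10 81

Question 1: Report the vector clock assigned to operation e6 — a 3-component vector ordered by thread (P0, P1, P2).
Answer: (2, 0, 1)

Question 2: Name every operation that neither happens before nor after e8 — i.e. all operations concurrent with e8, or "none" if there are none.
Answer: e7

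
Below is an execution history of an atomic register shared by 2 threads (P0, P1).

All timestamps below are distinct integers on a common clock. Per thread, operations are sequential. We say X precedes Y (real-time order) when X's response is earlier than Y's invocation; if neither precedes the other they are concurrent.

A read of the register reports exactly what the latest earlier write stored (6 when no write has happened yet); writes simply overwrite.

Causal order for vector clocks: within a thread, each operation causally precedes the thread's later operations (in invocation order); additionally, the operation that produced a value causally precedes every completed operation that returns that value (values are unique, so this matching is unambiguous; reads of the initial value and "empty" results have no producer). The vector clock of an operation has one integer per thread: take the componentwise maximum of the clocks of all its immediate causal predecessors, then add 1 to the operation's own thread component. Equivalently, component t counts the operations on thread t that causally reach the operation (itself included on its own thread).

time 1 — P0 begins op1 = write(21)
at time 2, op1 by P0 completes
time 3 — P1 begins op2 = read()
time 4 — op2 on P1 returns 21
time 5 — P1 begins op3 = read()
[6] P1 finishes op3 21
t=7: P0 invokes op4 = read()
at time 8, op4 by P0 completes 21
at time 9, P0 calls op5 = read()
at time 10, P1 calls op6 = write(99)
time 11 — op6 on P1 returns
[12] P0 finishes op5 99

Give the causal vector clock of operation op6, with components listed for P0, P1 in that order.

VC(op1, invoked at 1): no causal predecessors; +1 on P0 → (1, 0)
from VC(op1)=(1, 0), op2 (invoked 3) maxes components and bumps P1 → (1, 1)
from VC(op1)=(1, 0), op4 (invoked 7) maxes components and bumps P0 → (2, 0)
from VC(op1)=(1, 0), VC(op2)=(1, 1), op3 (invoked 5) maxes components and bumps P1 → (1, 2)
from VC(op3)=(1, 2), op6 (invoked 10) maxes components and bumps P1 → (1, 3)
from VC(op4)=(2, 0), VC(op6)=(1, 3), op5 (invoked 9) maxes components and bumps P0 → (3, 3)
target: VC(op6) = (1, 3)

(1, 3)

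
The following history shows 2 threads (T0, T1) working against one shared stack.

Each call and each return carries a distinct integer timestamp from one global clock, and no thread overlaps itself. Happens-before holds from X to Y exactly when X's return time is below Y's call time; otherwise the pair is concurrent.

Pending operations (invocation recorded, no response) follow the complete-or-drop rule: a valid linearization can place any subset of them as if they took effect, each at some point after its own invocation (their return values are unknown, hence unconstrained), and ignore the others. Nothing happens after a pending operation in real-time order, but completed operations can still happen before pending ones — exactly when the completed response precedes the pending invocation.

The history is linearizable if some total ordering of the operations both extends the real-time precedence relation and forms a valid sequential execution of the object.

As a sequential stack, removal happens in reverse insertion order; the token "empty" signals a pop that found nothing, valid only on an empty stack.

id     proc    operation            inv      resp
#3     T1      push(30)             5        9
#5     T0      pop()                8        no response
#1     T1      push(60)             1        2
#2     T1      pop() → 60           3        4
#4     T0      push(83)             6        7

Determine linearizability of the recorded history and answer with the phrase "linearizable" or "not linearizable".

linearizable

a witness: #1, #2, #3, #4
after step 1 (#1 push(60)): stack <60>
after step 2 (#2 pop() → 60): stack <>
after step 3 (#3 push(30)): stack <30>
after step 4 (#4 push(83)): stack <30,83>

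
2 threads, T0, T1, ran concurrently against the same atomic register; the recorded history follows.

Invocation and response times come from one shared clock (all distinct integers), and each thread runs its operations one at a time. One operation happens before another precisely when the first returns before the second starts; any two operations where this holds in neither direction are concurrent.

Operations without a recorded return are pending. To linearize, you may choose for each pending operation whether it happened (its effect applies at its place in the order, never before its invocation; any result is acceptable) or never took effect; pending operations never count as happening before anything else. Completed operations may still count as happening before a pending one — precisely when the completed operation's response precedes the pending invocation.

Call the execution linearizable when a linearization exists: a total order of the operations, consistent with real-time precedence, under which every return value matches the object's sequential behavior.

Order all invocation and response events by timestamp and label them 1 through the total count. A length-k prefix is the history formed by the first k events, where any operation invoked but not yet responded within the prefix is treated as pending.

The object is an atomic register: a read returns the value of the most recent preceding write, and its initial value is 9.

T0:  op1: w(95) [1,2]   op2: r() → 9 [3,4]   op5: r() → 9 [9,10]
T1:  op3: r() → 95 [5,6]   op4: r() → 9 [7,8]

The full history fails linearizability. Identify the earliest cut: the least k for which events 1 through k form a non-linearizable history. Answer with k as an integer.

4

events 1..3 are linearizable, e.g. via op1:
1. op1 w(95), leaving value 95
adding event 4 (op2 responds at 4) leaves no legal real-time order
sample order op1, op2 stalls at step 2 — op2 r() → 9 has no legal effect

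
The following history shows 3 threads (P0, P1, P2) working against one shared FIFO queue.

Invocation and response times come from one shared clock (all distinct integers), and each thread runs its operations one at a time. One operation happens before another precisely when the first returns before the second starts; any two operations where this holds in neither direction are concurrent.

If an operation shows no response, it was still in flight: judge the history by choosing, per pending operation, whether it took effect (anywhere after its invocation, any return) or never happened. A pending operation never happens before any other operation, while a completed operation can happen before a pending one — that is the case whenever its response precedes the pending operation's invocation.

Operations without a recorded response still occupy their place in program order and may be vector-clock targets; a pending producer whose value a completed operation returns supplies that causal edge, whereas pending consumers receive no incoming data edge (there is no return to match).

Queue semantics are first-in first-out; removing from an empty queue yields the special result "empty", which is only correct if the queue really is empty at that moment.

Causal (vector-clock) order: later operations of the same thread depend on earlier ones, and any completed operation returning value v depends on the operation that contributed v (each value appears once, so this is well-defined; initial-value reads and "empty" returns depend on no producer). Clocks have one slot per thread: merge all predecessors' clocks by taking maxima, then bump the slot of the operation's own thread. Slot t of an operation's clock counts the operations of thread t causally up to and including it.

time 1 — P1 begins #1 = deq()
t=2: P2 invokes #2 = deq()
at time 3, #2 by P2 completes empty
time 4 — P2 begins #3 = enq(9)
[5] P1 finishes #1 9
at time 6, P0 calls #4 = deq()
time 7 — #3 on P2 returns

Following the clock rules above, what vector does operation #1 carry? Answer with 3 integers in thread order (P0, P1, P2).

no predecessors for #2 (invoked 2): P2 increments from zero → (0, 0, 1)
no predecessors for #4 (invoked 6): P0 increments from zero → (1, 0, 0)
#3 (invocation 4): componentwise max over VC(#2)=(0, 0, 1), +1 at P2, giving (0, 0, 2)
#1 (invocation 1): componentwise max over VC(#3)=(0, 0, 2), +1 at P1, giving (0, 1, 2)
target: VC(#1) = (0, 1, 2)

(0, 1, 2)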